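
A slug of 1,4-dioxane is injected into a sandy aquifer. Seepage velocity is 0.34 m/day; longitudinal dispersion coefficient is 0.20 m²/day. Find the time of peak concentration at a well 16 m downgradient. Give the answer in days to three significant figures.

45.4 days

For the 1D instantaneous-source solution, setting ∂C/∂t = 0 at fixed x gives v²t² + 2Dt − x² = 0, so t = (√(D² + v²x²) − D)/v².
√(D² + v²x²) = √(0.20² + 0.34² × 16²) = 5.444; v² = 0.1156.
t = (5.444 − 0.20)/0.1156 = 45.4 days (vs. the pure-advection estimate x/v = 47.1 d).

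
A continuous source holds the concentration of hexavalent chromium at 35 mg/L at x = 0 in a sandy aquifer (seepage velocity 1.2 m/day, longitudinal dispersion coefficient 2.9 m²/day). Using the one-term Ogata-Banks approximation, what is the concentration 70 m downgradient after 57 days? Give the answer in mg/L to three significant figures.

For a continuous step input, C/C₀ ≈ ½·erfc((x−vt)/(2√(Dt))).
vt = 1.2 × 57 = 68.4 m and 2√(Dt) = 2√(2.9 × 57) = 25.71 m.
Argument (x−vt)/(2√(Dt)) = (70 − 68.4)/25.71 = 0.06223; ½·erfc(0.06223) = 0.4649.
C = 35 × 0.4649 = 16.3 mg/L.

16.3 mg/L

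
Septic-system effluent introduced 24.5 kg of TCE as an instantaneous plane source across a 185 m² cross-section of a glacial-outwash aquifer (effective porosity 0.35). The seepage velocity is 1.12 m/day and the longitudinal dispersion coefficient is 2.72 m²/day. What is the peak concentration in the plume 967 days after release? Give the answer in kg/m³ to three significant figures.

0.00208 kg/m³

The peak of an instantaneous 1D plume sits at x = vt; there the Gaussian factor is 1 and C_max = M/(n_e·A·√(4πDt)), where n_e·A is the pore area the mass is dissolved in.
√(4πDt) = √(4π × 2.72 × 967) = 181.8 m, so C_max = 24.5/(0.35 × 185 × 181.8) = 0.00208 kg/m³.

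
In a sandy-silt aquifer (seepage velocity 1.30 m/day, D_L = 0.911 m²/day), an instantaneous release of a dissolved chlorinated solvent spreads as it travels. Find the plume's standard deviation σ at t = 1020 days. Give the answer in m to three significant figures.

Dispersive spreading gives a Gaussian with σ² = 2Dt; advection only shifts the center.
σ = √(2 × 0.911 × 1020) = 43.1 m.

43.1 m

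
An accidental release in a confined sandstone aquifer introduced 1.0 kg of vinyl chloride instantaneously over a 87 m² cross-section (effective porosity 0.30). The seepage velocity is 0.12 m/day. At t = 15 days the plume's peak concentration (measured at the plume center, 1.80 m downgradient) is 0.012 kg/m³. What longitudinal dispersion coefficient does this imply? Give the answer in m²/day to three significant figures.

0.0541 m²/day

At the plume center C_max = M/(n_e·A·√(4πDt)), so D = M²/(4πt·(n_e·A·C_max)²).
n_e·A·C_max = 0.30 × 87 × 0.012 = 0.3132 kg/m.
D = 1.0²/(4π × 15 × 0.3132²) = 0.0541 m²/day.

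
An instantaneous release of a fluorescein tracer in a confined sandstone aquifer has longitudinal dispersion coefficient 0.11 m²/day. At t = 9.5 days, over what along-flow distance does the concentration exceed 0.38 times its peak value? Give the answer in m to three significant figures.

The plume is Gaussian with σ = √(2Dt) = √(2 × 0.11 × 9.5) = 1.446 m.
C/C_peak = exp(−Δx²/(2σ²)) = 0.38 ⇒ Δx = σ·√(−2 ln 0.38) = 1.446 × 1.391 = 2.011 m.
Width = 2Δx = 4.02 m.

4.02 m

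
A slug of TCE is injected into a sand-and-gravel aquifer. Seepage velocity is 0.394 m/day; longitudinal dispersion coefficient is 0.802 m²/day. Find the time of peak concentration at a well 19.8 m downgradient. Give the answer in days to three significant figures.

45.4 days

For the 1D instantaneous-source solution, setting ∂C/∂t = 0 at fixed x gives v²t² + 2Dt − x² = 0, so t = (√(D² + v²x²) − D)/v².
√(D² + v²x²) = √(0.802² + 0.394² × 19.8²) = 7.842; v² = 0.155236.
t = (7.842 − 0.802)/0.155236 = 45.4 days (vs. the pure-advection estimate x/v = 50.3 d).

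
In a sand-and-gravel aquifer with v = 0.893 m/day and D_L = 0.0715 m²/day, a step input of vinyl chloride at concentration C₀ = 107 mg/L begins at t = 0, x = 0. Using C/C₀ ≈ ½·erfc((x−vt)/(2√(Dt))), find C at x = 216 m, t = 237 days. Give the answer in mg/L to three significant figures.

24.3 mg/L

For a continuous step input, C/C₀ ≈ ½·erfc((x−vt)/(2√(Dt))).
vt = 0.893 × 237 = 211.641 m and 2√(Dt) = 2√(0.0715 × 237) = 8.233 m.
Argument (x−vt)/(2√(Dt)) = (216 − 211.641)/8.233 = 0.5295; ½·erfc(0.5295) = 0.2270.
C = 107 × 0.2270 = 24.3 mg/L.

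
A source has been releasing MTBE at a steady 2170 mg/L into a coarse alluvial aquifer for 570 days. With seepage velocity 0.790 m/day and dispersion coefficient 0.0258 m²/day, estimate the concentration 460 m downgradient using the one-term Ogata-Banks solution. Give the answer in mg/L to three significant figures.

For a continuous step input, C/C₀ ≈ ½·erfc((x−vt)/(2√(Dt))).
vt = 0.790 × 570 = 450.3 m and 2√(Dt) = 2√(0.0258 × 570) = 7.670 m.
Argument (x−vt)/(2√(Dt)) = (460 − 450.3)/7.670 = 1.265; ½·erfc(1.265) = 0.03681.
C = 2170 × 0.03681 = 79.9 mg/L.

79.9 mg/L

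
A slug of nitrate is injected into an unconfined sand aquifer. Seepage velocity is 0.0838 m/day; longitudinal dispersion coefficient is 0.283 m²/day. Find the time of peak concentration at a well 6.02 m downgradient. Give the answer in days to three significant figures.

42.1 days

For the 1D instantaneous-source solution, setting ∂C/∂t = 0 at fixed x gives v²t² + 2Dt − x² = 0, so t = (√(D² + v²x²) − D)/v².
√(D² + v²x²) = √(0.283² + 0.0838² × 6.02²) = 0.5784; v² = 0.00702244.
t = (0.5784 − 0.283)/0.00702244 = 42.1 days (vs. the pure-advection estimate x/v = 71.8 d).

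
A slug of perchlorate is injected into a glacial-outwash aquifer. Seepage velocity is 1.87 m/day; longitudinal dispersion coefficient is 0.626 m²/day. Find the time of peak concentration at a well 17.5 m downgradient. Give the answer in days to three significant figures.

9.18 days

For the 1D instantaneous-source solution, setting ∂C/∂t = 0 at fixed x gives v²t² + 2Dt − x² = 0, so t = (√(D² + v²x²) − D)/v².
√(D² + v²x²) = √(0.626² + 1.87² × 17.5²) = 32.73; v² = 3.4969.
t = (32.73 − 0.626)/3.4969 = 9.18 days (vs. the pure-advection estimate x/v = 9.36 d).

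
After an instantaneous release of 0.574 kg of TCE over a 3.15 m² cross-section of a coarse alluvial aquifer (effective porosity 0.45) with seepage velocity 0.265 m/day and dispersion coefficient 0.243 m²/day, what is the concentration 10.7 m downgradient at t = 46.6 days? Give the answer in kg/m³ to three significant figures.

0.0320 kg/m³

For an instantaneous plane source, C(x,t) = M/(n_e·A·√(4πDt)) · exp(−(x−vt)²/(4Dt)), with n_e·A the pore (flow) area.
Plume center vt = 0.265 × 46.6 = 12.349 m, so the well at 10.7 m is 1.649 m upgradient of the peak.
√(4πDt) = 11.93 m, giving peak height M/(n_e·A·√(4πDt)) = 0.574/(0.45 × 3.15 × 11.93) = 0.03394 kg/m³.
(x−vt)²/(4Dt) = (-1.649)²/(4 × 0.243 × 46.6) = 0.06003; exp(−0.06003) = 0.9417.
C = 0.03394 × 0.9417 = 0.0320 kg/m³.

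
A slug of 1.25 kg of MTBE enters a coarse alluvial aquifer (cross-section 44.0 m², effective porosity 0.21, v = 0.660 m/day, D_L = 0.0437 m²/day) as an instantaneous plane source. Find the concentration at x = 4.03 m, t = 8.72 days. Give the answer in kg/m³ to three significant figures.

0.00877 kg/m³

For an instantaneous plane source, C(x,t) = M/(n_e·A·√(4πDt)) · exp(−(x−vt)²/(4Dt)), with n_e·A the pore (flow) area.
Plume center vt = 0.660 × 8.72 = 5.7552 m, so the well at 4.03 m is 1.7252 m upgradient of the peak.
√(4πDt) = 2.188 m, giving peak height M/(n_e·A·√(4πDt)) = 1.25/(0.21 × 44.0 × 2.188) = 0.06183 kg/m³.
(x−vt)²/(4Dt) = (-1.7252)²/(4 × 0.0437 × 8.72) = 1.953; exp(−1.953) = 0.1418.
C = 0.06183 × 0.1418 = 0.00877 kg/m³.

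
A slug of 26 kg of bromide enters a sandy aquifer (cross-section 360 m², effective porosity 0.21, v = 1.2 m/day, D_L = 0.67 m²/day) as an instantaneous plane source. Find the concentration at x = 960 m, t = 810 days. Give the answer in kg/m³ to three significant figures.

0.00390 kg/m³

For an instantaneous plane source, C(x,t) = M/(n_e·A·√(4πDt)) · exp(−(x−vt)²/(4Dt)), with n_e·A the pore (flow) area.
Plume center vt = 1.2 × 810 = 972 m, so the well at 960 m is 12 m upgradient of the peak.
√(4πDt) = 82.58 m, giving peak height M/(n_e·A·√(4πDt)) = 26/(0.21 × 360 × 82.58) = 0.004165 kg/m³.
(x−vt)²/(4Dt) = (-12)²/(4 × 0.67 × 810) = 0.06633; exp(−0.06633) = 0.9358.
C = 0.004165 × 0.9358 = 0.00390 kg/m³.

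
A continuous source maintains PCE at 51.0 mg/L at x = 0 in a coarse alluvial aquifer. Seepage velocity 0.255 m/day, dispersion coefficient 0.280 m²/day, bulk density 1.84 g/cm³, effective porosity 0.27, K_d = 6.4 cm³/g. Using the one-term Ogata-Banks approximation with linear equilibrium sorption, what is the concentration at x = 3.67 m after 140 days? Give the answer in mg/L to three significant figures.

Retardation factor R = 1 + ρ_b·K_d/n = 1 + 1.84 × 6.4/0.27 = 44.61.
Sorption retards both mechanisms: v_R = v/R = 0.005716 m/day, D_R = D/R = 0.006277 m²/day.
v_R·t = 0.005716 × 140 = 0.80024 m; 2√(D_R t) = 1.875 m; argument = (3.67 − 0.80024)/1.875 = 1.531.
C = C₀ × ½·erfc(1.531) = 51.0 × 0.01519 = 0.775 mg/L.

0.775 mg/L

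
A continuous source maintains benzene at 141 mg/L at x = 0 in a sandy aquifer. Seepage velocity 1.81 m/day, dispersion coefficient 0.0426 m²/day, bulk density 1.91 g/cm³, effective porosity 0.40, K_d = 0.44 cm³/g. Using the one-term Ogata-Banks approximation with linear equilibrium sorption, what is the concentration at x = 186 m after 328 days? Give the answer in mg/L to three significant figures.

Retardation factor R = 1 + ρ_b·K_d/n = 1 + 1.91 × 0.44/0.40 = 3.101.
Sorption retards both mechanisms: v_R = v/R = 0.5837 m/day, D_R = D/R = 0.01374 m²/day.
v_R·t = 0.5837 × 328 = 191.4536 m; 2√(D_R t) = 4.246 m; argument = (186 − 191.4536)/4.246 = -1.284.
C = C₀ × ½·erfc(-1.284) = 141 × 0.9653 = 136 mg/L.

136 mg/L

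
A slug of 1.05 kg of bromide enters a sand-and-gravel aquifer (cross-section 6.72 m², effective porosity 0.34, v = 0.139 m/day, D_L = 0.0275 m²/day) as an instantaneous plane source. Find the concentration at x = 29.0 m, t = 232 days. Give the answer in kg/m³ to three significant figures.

For an instantaneous plane source, C(x,t) = M/(n_e·A·√(4πDt)) · exp(−(x−vt)²/(4Dt)), with n_e·A the pore (flow) area.
Plume center vt = 0.139 × 232 = 32.248 m, so the well at 29.0 m is 3.248 m upgradient of the peak.
√(4πDt) = 8.954 m, giving peak height M/(n_e·A·√(4πDt)) = 1.05/(0.34 × 6.72 × 8.954) = 0.05132 kg/m³.
(x−vt)²/(4Dt) = (-3.248)²/(4 × 0.0275 × 232) = 0.4134; exp(−0.4134) = 0.6614.
C = 0.05132 × 0.6614 = 0.0339 kg/m³.

0.0339 kg/m³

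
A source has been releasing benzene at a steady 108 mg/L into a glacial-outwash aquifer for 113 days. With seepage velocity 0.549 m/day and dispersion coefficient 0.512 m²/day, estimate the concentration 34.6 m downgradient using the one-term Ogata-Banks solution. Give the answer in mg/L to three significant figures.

107 mg/L

For a continuous step input, C/C₀ ≈ ½·erfc((x−vt)/(2√(Dt))).
vt = 0.549 × 113 = 62.037 m and 2√(Dt) = 2√(0.512 × 113) = 15.21 m.
Argument (x−vt)/(2√(Dt)) = (34.6 − 62.037)/15.21 = -1.804; ½·erfc(-1.804) = 0.9946.
C = 108 × 0.9946 = 107 mg/L.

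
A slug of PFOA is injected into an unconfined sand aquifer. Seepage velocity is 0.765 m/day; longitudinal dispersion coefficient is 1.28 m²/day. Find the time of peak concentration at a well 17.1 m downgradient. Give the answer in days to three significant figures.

For the 1D instantaneous-source solution, setting ∂C/∂t = 0 at fixed x gives v²t² + 2Dt − x² = 0, so t = (√(D² + v²x²) − D)/v².
√(D² + v²x²) = √(1.28² + 0.765² × 17.1²) = 13.14; v² = 0.585225.
t = (13.14 − 1.28)/0.585225 = 20.3 days (vs. the pure-advection estimate x/v = 22.4 d).

20.3 days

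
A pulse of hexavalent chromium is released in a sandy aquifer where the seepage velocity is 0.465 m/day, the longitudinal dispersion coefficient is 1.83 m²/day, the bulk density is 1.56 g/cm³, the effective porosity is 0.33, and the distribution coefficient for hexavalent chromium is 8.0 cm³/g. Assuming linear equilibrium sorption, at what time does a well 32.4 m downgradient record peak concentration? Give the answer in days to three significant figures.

2400 days

Retardation factor R = 1 + ρ_b·K_d/n = 1 + 1.56 × 8.0/0.33 = 38.82.
Sorption retards both mechanisms: v_R = v/R = 0.01198 m/day, D_R = D/R = 0.04714 m²/day.
Peak time from v_R²t² + 2D_R t − x² = 0: t = (√(D_R² + v_R²x²) − D_R)/v_R².
√(D_R² + v_R²x²) = √(0.04714² + 0.01198² × 32.4²) = 0.3910; v_R² = 0.0001435.
t = (0.3910 − 0.04714)/0.0001435 = 2400 days.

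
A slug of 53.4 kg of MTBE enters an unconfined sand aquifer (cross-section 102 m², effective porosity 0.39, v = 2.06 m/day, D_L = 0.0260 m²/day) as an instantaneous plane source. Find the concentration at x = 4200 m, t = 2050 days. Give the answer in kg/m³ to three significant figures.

For an instantaneous plane source, C(x,t) = M/(n_e·A·√(4πDt)) · exp(−(x−vt)²/(4Dt)), with n_e·A the pore (flow) area.
Plume center vt = 2.06 × 2050 = 4223 m, so the well at 4200 m is 23 m upgradient of the peak.
√(4πDt) = 25.88 m, giving peak height M/(n_e·A·√(4πDt)) = 53.4/(0.39 × 102 × 25.88) = 0.05187 kg/m³.
(x−vt)²/(4Dt) = (-23)²/(4 × 0.0260 × 2050) = 2.481; exp(−2.481) = 0.08366.
C = 0.05187 × 0.08366 = 0.00434 kg/m³.

0.00434 kg/m³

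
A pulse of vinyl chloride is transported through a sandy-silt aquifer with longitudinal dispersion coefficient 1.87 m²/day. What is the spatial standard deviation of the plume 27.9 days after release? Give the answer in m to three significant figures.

Dispersive spreading gives a Gaussian with σ² = 2Dt; advection only shifts the center.
σ = √(2 × 1.87 × 27.9) = 10.2 m.

10.2 m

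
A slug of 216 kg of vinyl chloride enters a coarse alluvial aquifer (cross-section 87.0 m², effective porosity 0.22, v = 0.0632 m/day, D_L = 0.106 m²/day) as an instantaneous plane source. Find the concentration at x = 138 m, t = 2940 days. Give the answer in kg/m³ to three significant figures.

0.0288 kg/m³

For an instantaneous plane source, C(x,t) = M/(n_e·A·√(4πDt)) · exp(−(x−vt)²/(4Dt)), with n_e·A the pore (flow) area.
Plume center vt = 0.0632 × 2940 = 185.808 m, so the well at 138 m is 47.808 m upgradient of the peak.
√(4πDt) = 62.58 m, giving peak height M/(n_e·A·√(4πDt)) = 216/(0.22 × 87.0 × 62.58) = 0.1803 kg/m³.
(x−vt)²/(4Dt) = (-47.808)²/(4 × 0.106 × 2940) = 1.834; exp(−1.834) = 0.1598.
C = 0.1803 × 0.1598 = 0.0288 kg/m³.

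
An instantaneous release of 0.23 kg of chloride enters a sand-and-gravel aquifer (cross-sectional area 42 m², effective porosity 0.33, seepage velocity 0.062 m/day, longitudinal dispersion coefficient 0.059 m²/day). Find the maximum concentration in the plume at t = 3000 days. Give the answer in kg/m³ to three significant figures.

The peak of an instantaneous 1D plume sits at x = vt; there the Gaussian factor is 1 and C_max = M/(n_e·A·√(4πDt)), where n_e·A is the pore area the mass is dissolved in.
√(4πDt) = √(4π × 0.059 × 3000) = 47.16 m, so C_max = 0.23/(0.33 × 42 × 47.16) = 0.000352 kg/m³.

0.000352 kg/m³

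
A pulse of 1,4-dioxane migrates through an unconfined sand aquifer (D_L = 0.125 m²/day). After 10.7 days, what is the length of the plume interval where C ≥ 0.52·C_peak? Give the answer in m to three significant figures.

The plume is Gaussian with σ = √(2Dt) = √(2 × 0.125 × 10.7) = 1.636 m.
C/C_peak = exp(−Δx²/(2σ²)) = 0.52 ⇒ Δx = σ·√(−2 ln 0.52) = 1.636 × 1.144 = 1.872 m.
Width = 2Δx = 3.74 m.

3.74 m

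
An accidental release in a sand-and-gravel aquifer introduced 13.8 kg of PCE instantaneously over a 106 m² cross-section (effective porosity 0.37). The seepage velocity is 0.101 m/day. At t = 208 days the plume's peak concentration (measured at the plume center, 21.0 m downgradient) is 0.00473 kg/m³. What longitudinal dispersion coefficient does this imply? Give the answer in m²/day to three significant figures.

At the plume center C_max = M/(n_e·A·√(4πDt)), so D = M²/(4πt·(n_e·A·C_max)²).
n_e·A·C_max = 0.37 × 106 × 0.00473 = 0.1855 kg/m.
D = 13.8²/(4π × 208 × 0.1855²) = 2.12 m²/day.

2.12 m²/day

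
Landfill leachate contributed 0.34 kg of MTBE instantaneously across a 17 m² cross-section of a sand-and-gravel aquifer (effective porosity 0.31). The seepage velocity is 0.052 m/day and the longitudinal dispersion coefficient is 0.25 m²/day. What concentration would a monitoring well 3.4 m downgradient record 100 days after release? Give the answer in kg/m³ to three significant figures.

For an instantaneous plane source, C(x,t) = M/(n_e·A·√(4πDt)) · exp(−(x−vt)²/(4Dt)), with n_e·A the pore (flow) area.
Plume center vt = 0.052 × 100 = 5.2 m, so the well at 3.4 m is 1.8 m upgradient of the peak.
√(4πDt) = 17.72 m, giving peak height M/(n_e·A·√(4πDt)) = 0.34/(0.31 × 17 × 17.72) = 0.003641 kg/m³.
(x−vt)²/(4Dt) = (-1.8)²/(4 × 0.25 × 100) = 0.03240; exp(−0.03240) = 0.9681.
C = 0.003641 × 0.9681 = 0.00352 kg/m³.

0.00352 kg/m³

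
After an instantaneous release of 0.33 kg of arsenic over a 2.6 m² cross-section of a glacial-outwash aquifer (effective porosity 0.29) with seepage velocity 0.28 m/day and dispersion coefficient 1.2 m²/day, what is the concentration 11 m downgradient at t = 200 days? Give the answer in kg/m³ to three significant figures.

0.000967 kg/m³

For an instantaneous plane source, C(x,t) = M/(n_e·A·√(4πDt)) · exp(−(x−vt)²/(4Dt)), with n_e·A the pore (flow) area.
Plume center vt = 0.28 × 200 = 56 m, so the well at 11 m is 45 m upgradient of the peak.
√(4πDt) = 54.92 m, giving peak height M/(n_e·A·√(4πDt)) = 0.33/(0.29 × 2.6 × 54.92) = 0.007969 kg/m³.
(x−vt)²/(4Dt) = (-45)²/(4 × 1.2 × 200) = 2.109; exp(−2.109) = 0.1214.
C = 0.007969 × 0.1214 = 0.000967 kg/m³.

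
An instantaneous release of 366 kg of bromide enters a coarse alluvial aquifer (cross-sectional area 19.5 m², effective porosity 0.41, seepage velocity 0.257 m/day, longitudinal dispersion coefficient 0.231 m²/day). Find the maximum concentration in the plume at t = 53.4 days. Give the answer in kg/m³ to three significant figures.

3.68 kg/m³

The peak of an instantaneous 1D plume sits at x = vt; there the Gaussian factor is 1 and C_max = M/(n_e·A·√(4πDt)), where n_e·A is the pore area the mass is dissolved in.
√(4πDt) = √(4π × 0.231 × 53.4) = 12.45 m, so C_max = 366/(0.41 × 19.5 × 12.45) = 3.68 kg/m³.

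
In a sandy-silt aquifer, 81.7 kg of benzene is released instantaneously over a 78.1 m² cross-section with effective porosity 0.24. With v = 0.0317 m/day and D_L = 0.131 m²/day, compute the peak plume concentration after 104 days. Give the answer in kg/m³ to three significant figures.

0.333 kg/m³

The peak of an instantaneous 1D plume sits at x = vt; there the Gaussian factor is 1 and C_max = M/(n_e·A·√(4πDt)), where n_e·A is the pore area the mass is dissolved in.
√(4πDt) = √(4π × 0.131 × 104) = 13.08 m, so C_max = 81.7/(0.24 × 78.1 × 13.08) = 0.333 kg/m³.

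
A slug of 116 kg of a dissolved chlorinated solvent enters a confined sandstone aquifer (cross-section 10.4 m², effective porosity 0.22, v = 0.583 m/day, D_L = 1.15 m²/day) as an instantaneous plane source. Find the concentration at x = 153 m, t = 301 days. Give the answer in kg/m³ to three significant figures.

0.534 kg/m³

For an instantaneous plane source, C(x,t) = M/(n_e·A·√(4πDt)) · exp(−(x−vt)²/(4Dt)), with n_e·A the pore (flow) area.
Plume center vt = 0.583 × 301 = 175.483 m, so the well at 153 m is 22.483 m upgradient of the peak.
√(4πDt) = 65.95 m, giving peak height M/(n_e·A·√(4πDt)) = 116/(0.22 × 10.4 × 65.95) = 0.7688 kg/m³.
(x−vt)²/(4Dt) = (-22.483)²/(4 × 1.15 × 301) = 0.3651; exp(−0.3651) = 0.6941.
C = 0.7688 × 0.6941 = 0.534 kg/m³.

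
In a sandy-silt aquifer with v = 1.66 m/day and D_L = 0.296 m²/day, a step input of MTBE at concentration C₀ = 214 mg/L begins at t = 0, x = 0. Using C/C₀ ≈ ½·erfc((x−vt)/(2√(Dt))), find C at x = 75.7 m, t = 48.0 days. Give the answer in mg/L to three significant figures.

For a continuous step input, C/C₀ ≈ ½·erfc((x−vt)/(2√(Dt))).
vt = 1.66 × 48.0 = 79.68 m and 2√(Dt) = 2√(0.296 × 48.0) = 7.539 m.
Argument (x−vt)/(2√(Dt)) = (75.7 − 79.68)/7.539 = -0.5279; ½·erfc(-0.5279) = 0.7723.
C = 214 × 0.7723 = 165 mg/L.

165 mg/L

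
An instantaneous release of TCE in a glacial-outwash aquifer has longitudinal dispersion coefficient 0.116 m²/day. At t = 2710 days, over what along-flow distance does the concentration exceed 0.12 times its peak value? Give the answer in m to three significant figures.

The plume is Gaussian with σ = √(2Dt) = √(2 × 0.116 × 2710) = 25.07 m.
C/C_peak = exp(−Δx²/(2σ²)) = 0.12 ⇒ Δx = σ·√(−2 ln 0.12) = 25.07 × 2.059 = 51.62 m.
Width = 2Δx = 103 m.

103 m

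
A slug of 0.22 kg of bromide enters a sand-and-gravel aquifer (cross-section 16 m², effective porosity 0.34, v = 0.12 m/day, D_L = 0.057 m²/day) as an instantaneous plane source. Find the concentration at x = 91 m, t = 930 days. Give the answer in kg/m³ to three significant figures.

0.000212 kg/m³

For an instantaneous plane source, C(x,t) = M/(n_e·A·√(4πDt)) · exp(−(x−vt)²/(4Dt)), with n_e·A the pore (flow) area.
Plume center vt = 0.12 × 930 = 111.6 m, so the well at 91 m is 20.6 m upgradient of the peak.
√(4πDt) = 25.81 m, giving peak height M/(n_e·A·√(4πDt)) = 0.22/(0.34 × 16 × 25.81) = 0.001567 kg/m³.
(x−vt)²/(4Dt) = (-20.6)²/(4 × 0.057 × 930) = 2.001; exp(−2.001) = 0.1352.
C = 0.001567 × 0.1352 = 0.000212 kg/m³.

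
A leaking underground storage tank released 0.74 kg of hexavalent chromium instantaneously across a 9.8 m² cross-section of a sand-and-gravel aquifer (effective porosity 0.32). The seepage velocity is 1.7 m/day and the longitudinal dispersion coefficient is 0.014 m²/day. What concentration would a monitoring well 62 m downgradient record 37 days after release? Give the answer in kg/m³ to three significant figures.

For an instantaneous plane source, C(x,t) = M/(n_e·A·√(4πDt)) · exp(−(x−vt)²/(4Dt)), with n_e·A the pore (flow) area.
Plume center vt = 1.7 × 37 = 62.9 m, so the well at 62 m is 0.9 m upgradient of the peak.
√(4πDt) = 2.551 m, giving peak height M/(n_e·A·√(4πDt)) = 0.74/(0.32 × 9.8 × 2.551) = 0.09250 kg/m³.
(x−vt)²/(4Dt) = (-0.9)²/(4 × 0.014 × 37) = 0.3909; exp(−0.3909) = 0.6764.
C = 0.09250 × 0.6764 = 0.0626 kg/m³.

0.0626 kg/m³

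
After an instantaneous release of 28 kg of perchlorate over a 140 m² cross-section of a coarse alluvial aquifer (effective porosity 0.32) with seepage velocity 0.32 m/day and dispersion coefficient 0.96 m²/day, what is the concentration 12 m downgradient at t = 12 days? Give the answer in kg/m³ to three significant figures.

For an instantaneous plane source, C(x,t) = M/(n_e·A·√(4πDt)) · exp(−(x−vt)²/(4Dt)), with n_e·A the pore (flow) area.
Plume center vt = 0.32 × 12 = 3.84 m, so the well at 12 m is 8.16 m downgradient of the peak.
√(4πDt) = 12.03 m, giving peak height M/(n_e·A·√(4πDt)) = 28/(0.32 × 140 × 12.03) = 0.05195 kg/m³.
(x−vt)²/(4Dt) = (8.16)²/(4 × 0.96 × 12) = 1.445; exp(−1.445) = 0.2357.
C = 0.05195 × 0.2357 = 0.0122 kg/m³.

0.0122 kg/m³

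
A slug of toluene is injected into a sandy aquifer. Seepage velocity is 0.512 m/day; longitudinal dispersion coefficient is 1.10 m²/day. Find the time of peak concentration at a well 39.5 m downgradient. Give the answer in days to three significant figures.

73.1 days

For the 1D instantaneous-source solution, setting ∂C/∂t = 0 at fixed x gives v²t² + 2Dt − x² = 0, so t = (√(D² + v²x²) − D)/v².
√(D² + v²x²) = √(1.10² + 0.512² × 39.5²) = 20.25; v² = 0.262144.
t = (20.25 − 1.10)/0.262144 = 73.1 days (vs. the pure-advection estimate x/v = 77.1 d).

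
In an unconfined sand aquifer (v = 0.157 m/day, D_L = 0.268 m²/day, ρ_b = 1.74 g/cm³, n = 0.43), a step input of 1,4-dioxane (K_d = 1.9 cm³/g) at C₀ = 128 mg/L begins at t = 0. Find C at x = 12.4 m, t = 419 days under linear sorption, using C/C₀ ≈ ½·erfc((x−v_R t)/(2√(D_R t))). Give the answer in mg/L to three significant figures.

Retardation factor R = 1 + ρ_b·K_d/n = 1 + 1.74 × 1.9/0.43 = 8.688.
Sorption retards both mechanisms: v_R = v/R = 0.01807 m/day, D_R = D/R = 0.03085 m²/day.
v_R·t = 0.01807 × 419 = 7.57133 m; 2√(D_R t) = 7.191 m; argument = (12.4 − 7.57133)/7.191 = 0.6715.
C = C₀ × ½·erfc(0.6715) = 128 × 0.1711 = 21.9 mg/L.

21.9 mg/L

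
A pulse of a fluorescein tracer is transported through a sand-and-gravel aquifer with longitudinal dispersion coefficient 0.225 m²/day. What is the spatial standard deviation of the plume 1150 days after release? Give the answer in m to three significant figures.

22.7 m

Dispersive spreading gives a Gaussian with σ² = 2Dt; advection only shifts the center.
σ = √(2 × 0.225 × 1150) = 22.7 m.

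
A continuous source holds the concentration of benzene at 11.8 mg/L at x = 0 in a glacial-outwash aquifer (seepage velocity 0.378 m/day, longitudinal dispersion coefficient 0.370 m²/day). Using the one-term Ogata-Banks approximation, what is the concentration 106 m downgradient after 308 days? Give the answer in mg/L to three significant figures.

For a continuous step input, C/C₀ ≈ ½·erfc((x−vt)/(2√(Dt))).
vt = 0.378 × 308 = 116.424 m and 2√(Dt) = 2√(0.370 × 308) = 21.35 m.
Argument (x−vt)/(2√(Dt)) = (106 − 116.424)/21.35 = -0.4882; ½·erfc(-0.4882) = 0.7550.
C = 11.8 × 0.7550 = 8.91 mg/L.

8.91 mg/L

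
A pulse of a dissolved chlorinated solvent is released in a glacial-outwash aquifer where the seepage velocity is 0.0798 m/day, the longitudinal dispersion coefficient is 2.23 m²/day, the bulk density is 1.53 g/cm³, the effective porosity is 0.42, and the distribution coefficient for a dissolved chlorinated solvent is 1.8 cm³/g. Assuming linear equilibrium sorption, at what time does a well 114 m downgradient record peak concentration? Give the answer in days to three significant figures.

8470 days

Retardation factor R = 1 + ρ_b·K_d/n = 1 + 1.53 × 1.8/0.42 = 7.557.
Sorption retards both mechanisms: v_R = v/R = 0.01056 m/day, D_R = D/R = 0.2951 m²/day.
Peak time from v_R²t² + 2D_R t − x² = 0: t = (√(D_R² + v_R²x²) − D_R)/v_R².
√(D_R² + v_R²x²) = √(0.2951² + 0.01056² × 114²) = 1.239; v_R² = 0.0001115.
t = (1.239 − 0.2951)/0.0001115 = 8470 days.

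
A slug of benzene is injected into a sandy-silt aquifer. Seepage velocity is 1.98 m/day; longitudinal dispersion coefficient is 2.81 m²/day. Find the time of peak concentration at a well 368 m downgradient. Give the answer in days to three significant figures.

For the 1D instantaneous-source solution, setting ∂C/∂t = 0 at fixed x gives v²t² + 2Dt − x² = 0, so t = (√(D² + v²x²) − D)/v².
√(D² + v²x²) = √(2.81² + 1.98² × 368²) = 728.6; v² = 3.9204.
t = (728.6 − 2.81)/3.9204 = 185 days (vs. the pure-advection estimate x/v = 186 d).

185 days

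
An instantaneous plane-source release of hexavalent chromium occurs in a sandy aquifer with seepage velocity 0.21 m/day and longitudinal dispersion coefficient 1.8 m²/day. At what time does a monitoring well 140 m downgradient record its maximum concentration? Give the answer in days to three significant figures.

627 days

For the 1D instantaneous-source solution, setting ∂C/∂t = 0 at fixed x gives v²t² + 2Dt − x² = 0, so t = (√(D² + v²x²) − D)/v².
√(D² + v²x²) = √(1.8² + 0.21² × 140²) = 29.46; v² = 0.0441.
t = (29.46 − 1.8)/0.0441 = 627 days (vs. the pure-advection estimate x/v = 667 d).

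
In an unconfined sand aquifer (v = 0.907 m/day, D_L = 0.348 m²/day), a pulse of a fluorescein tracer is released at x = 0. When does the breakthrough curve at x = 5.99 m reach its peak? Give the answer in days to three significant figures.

6.19 days

For the 1D instantaneous-source solution, setting ∂C/∂t = 0 at fixed x gives v²t² + 2Dt − x² = 0, so t = (√(D² + v²x²) − D)/v².
√(D² + v²x²) = √(0.348² + 0.907² × 5.99²) = 5.444; v² = 0.822649.
t = (5.444 − 0.348)/0.822649 = 6.19 days (vs. the pure-advection estimate x/v = 6.60 d).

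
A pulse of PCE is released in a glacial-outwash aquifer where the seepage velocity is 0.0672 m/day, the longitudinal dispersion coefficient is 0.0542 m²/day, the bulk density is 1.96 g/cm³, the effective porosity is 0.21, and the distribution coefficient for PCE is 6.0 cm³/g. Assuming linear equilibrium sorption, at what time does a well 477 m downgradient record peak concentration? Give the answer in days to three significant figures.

404000 days

Retardation factor R = 1 + ρ_b·K_d/n = 1 + 1.96 × 6.0/0.21 = 57.00.
Sorption retards both mechanisms: v_R = v/R = 0.001179 m/day, D_R = D/R = 0.0009509 m²/day.
Peak time from v_R²t² + 2D_R t − x² = 0: t = (√(D_R² + v_R²x²) − D_R)/v_R².
√(D_R² + v_R²x²) = √(0.0009509² + 0.001179² × 477²) = 0.5624; v_R² = 1.390e-06.
t = (0.5624 − 0.0009509)/1.390e-06 = 404000 days.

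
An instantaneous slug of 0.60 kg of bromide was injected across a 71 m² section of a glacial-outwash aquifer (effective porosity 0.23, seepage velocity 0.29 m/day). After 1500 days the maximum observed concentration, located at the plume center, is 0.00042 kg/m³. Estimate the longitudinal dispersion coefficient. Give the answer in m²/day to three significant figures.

At the plume center C_max = M/(n_e·A·√(4πDt)), so D = M²/(4πt·(n_e·A·C_max)²).
n_e·A·C_max = 0.23 × 71 × 0.00042 = 0.006859 kg/m.
D = 0.60²/(4π × 1500 × 0.006859²) = 0.406 m²/day.

0.406 m²/day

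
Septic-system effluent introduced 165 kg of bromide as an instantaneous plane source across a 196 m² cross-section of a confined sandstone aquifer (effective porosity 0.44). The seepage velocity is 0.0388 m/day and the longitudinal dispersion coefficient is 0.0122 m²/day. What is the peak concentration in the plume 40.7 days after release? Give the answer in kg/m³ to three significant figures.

0.766 kg/m³

The peak of an instantaneous 1D plume sits at x = vt; there the Gaussian factor is 1 and C_max = M/(n_e·A·√(4πDt)), where n_e·A is the pore area the mass is dissolved in.
√(4πDt) = √(4π × 0.0122 × 40.7) = 2.498 m, so C_max = 165/(0.44 × 196 × 2.498) = 0.766 kg/m³.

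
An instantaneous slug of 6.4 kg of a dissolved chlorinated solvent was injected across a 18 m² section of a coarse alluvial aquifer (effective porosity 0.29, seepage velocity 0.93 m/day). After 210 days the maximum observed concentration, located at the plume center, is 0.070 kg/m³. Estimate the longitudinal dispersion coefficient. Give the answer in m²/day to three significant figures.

At the plume center C_max = M/(n_e·A·√(4πDt)), so D = M²/(4πt·(n_e·A·C_max)²).
n_e·A·C_max = 0.29 × 18 × 0.070 = 0.3654 kg/m.
D = 6.4²/(4π × 210 × 0.3654²) = 0.116 m²/day.

0.116 m²/day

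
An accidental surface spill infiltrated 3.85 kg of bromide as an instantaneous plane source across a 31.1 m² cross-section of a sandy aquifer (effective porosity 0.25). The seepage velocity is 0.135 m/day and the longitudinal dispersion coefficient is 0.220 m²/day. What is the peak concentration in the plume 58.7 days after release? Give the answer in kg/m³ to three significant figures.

0.0389 kg/m³

The peak of an instantaneous 1D plume sits at x = vt; there the Gaussian factor is 1 and C_max = M/(n_e·A·√(4πDt)), where n_e·A is the pore area the mass is dissolved in.
√(4πDt) = √(4π × 0.220 × 58.7) = 12.74 m, so C_max = 3.85/(0.25 × 31.1 × 12.74) = 0.0389 kg/m³.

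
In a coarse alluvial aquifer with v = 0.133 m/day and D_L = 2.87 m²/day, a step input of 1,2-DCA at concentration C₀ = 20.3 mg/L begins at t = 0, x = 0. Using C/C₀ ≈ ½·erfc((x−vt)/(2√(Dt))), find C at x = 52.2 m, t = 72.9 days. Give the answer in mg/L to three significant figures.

For a continuous step input, C/C₀ ≈ ½·erfc((x−vt)/(2√(Dt))).
vt = 0.133 × 72.9 = 9.6957 m and 2√(Dt) = 2√(2.87 × 72.9) = 28.93 m.
Argument (x−vt)/(2√(Dt)) = (52.2 − 9.6957)/28.93 = 1.469; ½·erfc(1.469) = 0.01888.
C = 20.3 × 0.01888 = 0.383 mg/L.

0.383 mg/L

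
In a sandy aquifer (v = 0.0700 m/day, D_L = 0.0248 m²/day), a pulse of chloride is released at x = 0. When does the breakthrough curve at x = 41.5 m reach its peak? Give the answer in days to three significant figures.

588 days

For the 1D instantaneous-source solution, setting ∂C/∂t = 0 at fixed x gives v²t² + 2Dt − x² = 0, so t = (√(D² + v²x²) − D)/v².
√(D² + v²x²) = √(0.0248² + 0.0700² × 41.5²) = 2.905; v² = 0.0049.
t = (2.905 − 0.0248)/0.0049 = 588 days (vs. the pure-advection estimate x/v = 593 d).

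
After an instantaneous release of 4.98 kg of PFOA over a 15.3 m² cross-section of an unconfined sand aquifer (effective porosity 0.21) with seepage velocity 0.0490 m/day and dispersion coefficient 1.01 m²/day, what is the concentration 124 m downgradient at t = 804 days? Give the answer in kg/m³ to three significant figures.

0.00169 kg/m³

For an instantaneous plane source, C(x,t) = M/(n_e·A·√(4πDt)) · exp(−(x−vt)²/(4Dt)), with n_e·A the pore (flow) area.
Plume center vt = 0.0490 × 804 = 39.396 m, so the well at 124 m is 84.604 m downgradient of the peak.
√(4πDt) = 101.0 m, giving peak height M/(n_e·A·√(4πDt)) = 4.98/(0.21 × 15.3 × 101.0) = 0.01535 kg/m³.
(x−vt)²/(4Dt) = (84.604)²/(4 × 1.01 × 804) = 2.204; exp(−2.204) = 0.1104.
C = 0.01535 × 0.1104 = 0.00169 kg/m³.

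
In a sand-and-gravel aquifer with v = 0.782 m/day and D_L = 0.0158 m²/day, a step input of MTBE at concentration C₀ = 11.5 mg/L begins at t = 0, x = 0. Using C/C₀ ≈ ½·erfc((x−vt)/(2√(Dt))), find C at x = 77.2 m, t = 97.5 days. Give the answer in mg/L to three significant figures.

For a continuous step input, C/C₀ ≈ ½·erfc((x−vt)/(2√(Dt))).
vt = 0.782 × 97.5 = 76.245 m and 2√(Dt) = 2√(0.0158 × 97.5) = 2.482 m.
Argument (x−vt)/(2√(Dt)) = (77.2 − 76.245)/2.482 = 0.3848; ½·erfc(0.3848) = 0.2932.
C = 11.5 × 0.2932 = 3.37 mg/L.

3.37 mg/L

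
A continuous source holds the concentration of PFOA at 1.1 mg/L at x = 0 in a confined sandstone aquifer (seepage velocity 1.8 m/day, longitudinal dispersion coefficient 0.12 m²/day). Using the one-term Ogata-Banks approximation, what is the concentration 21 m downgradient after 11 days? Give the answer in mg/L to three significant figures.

0.253 mg/L

For a continuous step input, C/C₀ ≈ ½·erfc((x−vt)/(2√(Dt))).
vt = 1.8 × 11 = 19.8 m and 2√(Dt) = 2√(0.12 × 11) = 2.298 m.
Argument (x−vt)/(2√(Dt)) = (21 − 19.8)/2.298 = 0.5222; ½·erfc(0.5222) = 0.2301.
C = 1.1 × 0.2301 = 0.253 mg/L.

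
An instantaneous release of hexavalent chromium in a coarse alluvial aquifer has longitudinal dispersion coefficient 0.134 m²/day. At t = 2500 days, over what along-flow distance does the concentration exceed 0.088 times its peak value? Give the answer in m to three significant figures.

114 m

The plume is Gaussian with σ = √(2Dt) = √(2 × 0.134 × 2500) = 25.88 m.
C/C_peak = exp(−Δx²/(2σ²)) = 0.088 ⇒ Δx = σ·√(−2 ln 0.088) = 25.88 × 2.205 = 57.07 m.
Width = 2Δx = 114 m.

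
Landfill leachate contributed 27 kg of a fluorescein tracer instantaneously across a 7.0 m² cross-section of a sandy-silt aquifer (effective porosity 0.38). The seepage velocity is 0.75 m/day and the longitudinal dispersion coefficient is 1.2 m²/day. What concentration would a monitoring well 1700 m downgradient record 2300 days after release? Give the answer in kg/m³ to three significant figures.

0.0515 kg/m³

For an instantaneous plane source, C(x,t) = M/(n_e·A·√(4πDt)) · exp(−(x−vt)²/(4Dt)), with n_e·A the pore (flow) area.
Plume center vt = 0.75 × 2300 = 1725 m, so the well at 1700 m is 25 m upgradient of the peak.
√(4πDt) = 186.2 m, giving peak height M/(n_e·A·√(4πDt)) = 27/(0.38 × 7.0 × 186.2) = 0.05451 kg/m³.
(x−vt)²/(4Dt) = (-25)²/(4 × 1.2 × 2300) = 0.05661; exp(−0.05661) = 0.9450.
C = 0.05451 × 0.9450 = 0.0515 kg/m³.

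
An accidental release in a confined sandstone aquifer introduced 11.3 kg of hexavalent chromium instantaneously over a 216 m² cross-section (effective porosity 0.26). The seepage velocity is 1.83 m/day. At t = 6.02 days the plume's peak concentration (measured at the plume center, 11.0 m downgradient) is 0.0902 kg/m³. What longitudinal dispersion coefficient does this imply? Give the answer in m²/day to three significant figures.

At the plume center C_max = M/(n_e·A·√(4πDt)), so D = M²/(4πt·(n_e·A·C_max)²).
n_e·A·C_max = 0.26 × 216 × 0.0902 = 5.066 kg/m.
D = 11.3²/(4π × 6.02 × 5.066²) = 0.0658 m²/day.

0.0658 m²/day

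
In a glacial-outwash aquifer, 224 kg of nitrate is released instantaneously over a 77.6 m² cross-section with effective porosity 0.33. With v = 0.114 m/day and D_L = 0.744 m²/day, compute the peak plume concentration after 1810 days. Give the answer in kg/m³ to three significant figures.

0.0672 kg/m³

The peak of an instantaneous 1D plume sits at x = vt; there the Gaussian factor is 1 and C_max = M/(n_e·A·√(4πDt)), where n_e·A is the pore area the mass is dissolved in.
√(4πDt) = √(4π × 0.744 × 1810) = 130.1 m, so C_max = 224/(0.33 × 77.6 × 130.1) = 0.0672 kg/m³.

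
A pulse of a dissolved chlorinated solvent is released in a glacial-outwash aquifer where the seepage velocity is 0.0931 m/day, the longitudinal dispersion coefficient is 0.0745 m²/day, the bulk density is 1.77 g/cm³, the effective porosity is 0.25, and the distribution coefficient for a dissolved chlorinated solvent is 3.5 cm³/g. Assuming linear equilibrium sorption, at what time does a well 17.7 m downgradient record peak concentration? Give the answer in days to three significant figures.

4680 days

Retardation factor R = 1 + ρ_b·K_d/n = 1 + 1.77 × 3.5/0.25 = 25.78.
Sorption retards both mechanisms: v_R = v/R = 0.003611 m/day, D_R = D/R = 0.002890 m²/day.
Peak time from v_R²t² + 2D_R t − x² = 0: t = (√(D_R² + v_R²x²) − D_R)/v_R².
√(D_R² + v_R²x²) = √(0.002890² + 0.003611² × 17.7²) = 0.06398; v_R² = 1.304e-05.
t = (0.06398 − 0.002890)/1.304e-05 = 4680 days.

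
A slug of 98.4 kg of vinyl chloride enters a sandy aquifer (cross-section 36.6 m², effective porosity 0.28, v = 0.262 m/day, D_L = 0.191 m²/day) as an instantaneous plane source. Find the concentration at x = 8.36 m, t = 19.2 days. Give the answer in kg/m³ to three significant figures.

0.664 kg/m³

For an instantaneous plane source, C(x,t) = M/(n_e·A·√(4πDt)) · exp(−(x−vt)²/(4Dt)), with n_e·A the pore (flow) area.
Plume center vt = 0.262 × 19.2 = 5.0304 m, so the well at 8.36 m is 3.3296 m downgradient of the peak.
√(4πDt) = 6.788 m, giving peak height M/(n_e·A·√(4πDt)) = 98.4/(0.28 × 36.6 × 6.788) = 1.415 kg/m³.
(x−vt)²/(4Dt) = (3.3296)²/(4 × 0.191 × 19.2) = 0.7558; exp(−0.7558) = 0.4696.
C = 1.415 × 0.4696 = 0.664 kg/m³.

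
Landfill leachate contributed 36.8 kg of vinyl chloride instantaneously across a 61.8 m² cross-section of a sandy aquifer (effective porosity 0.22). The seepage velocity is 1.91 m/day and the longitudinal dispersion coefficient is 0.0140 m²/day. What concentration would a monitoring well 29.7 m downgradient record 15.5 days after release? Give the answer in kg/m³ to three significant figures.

For an instantaneous plane source, C(x,t) = M/(n_e·A·√(4πDt)) · exp(−(x−vt)²/(4Dt)), with n_e·A the pore (flow) area.
Plume center vt = 1.91 × 15.5 = 29.605 m, so the well at 29.7 m is 0.095 m downgradient of the peak.
√(4πDt) = 1.651 m, giving peak height M/(n_e·A·√(4πDt)) = 36.8/(0.22 × 61.8 × 1.651) = 1.639 kg/m³.
(x−vt)²/(4Dt) = (0.095)²/(4 × 0.0140 × 15.5) = 0.01040; exp(−0.01040) = 0.9897.
C = 1.639 × 0.9897 = 1.62 kg/m³.

1.62 kg/m³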